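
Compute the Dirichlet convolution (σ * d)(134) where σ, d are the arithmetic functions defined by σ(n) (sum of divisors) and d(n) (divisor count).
(σ * d)(134) = 350

Divisors of 134: [1, 2, 67, 134]. For each d | 134:
  d = 1: σ(1) · d(134/1) = 1 · 4 = 4
  d = 2: σ(2) · d(134/2) = 3 · 2 = 6
  d = 67: σ(67) · d(134/67) = 68 · 2 = 136
  d = 134: σ(134) · d(134/134) = 204 · 1 = 204
Summing: (σ * d)(134) = 4 + 6 + 136 + 204 = 350.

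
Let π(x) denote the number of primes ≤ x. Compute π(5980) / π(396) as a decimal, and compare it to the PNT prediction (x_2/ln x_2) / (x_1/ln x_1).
π(5980)/π(396) = 781/77 ≈ 10.1429;  PNT prediction ≈ 10.3868.

π(396) = 77 and π(5980) = 781, so π(5980)/π(396) ≈ 10.1429. The PNT-predicted ratio is (5980/ln(5980)) / (396/ln(396)) ≈ 10.3868. The two agree to within a few percent, as expected.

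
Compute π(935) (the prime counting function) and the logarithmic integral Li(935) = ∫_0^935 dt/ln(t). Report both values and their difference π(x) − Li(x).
π(935) = 158;  Li(935) ≈ 168.15;  π(x) − Li(x) ≈ -10.15.

Direct count of primes ≤ 935 gives π(935) = 158. Numerical evaluation of the logarithmic integral gives Li(935) ≈ 168.15. The difference π(x) − Li(x) ≈ -10.15 is typically negative for small/moderate x (Li(x) overestimates), though Littlewood's theorem shows this sign changes infinitely often.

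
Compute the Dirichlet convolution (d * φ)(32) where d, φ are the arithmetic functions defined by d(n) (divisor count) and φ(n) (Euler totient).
(d * φ)(32) = 63

Divisors of 32: [1, 2, 4, 8, 16, 32]. For each d | 32:
  d = 1: d(1) · φ(32/1) = 1 · 16 = 16
  d = 2: d(2) · φ(32/2) = 2 · 8 = 16
  d = 4: d(4) · φ(32/4) = 3 · 4 = 12
  d = 8: d(8) · φ(32/8) = 4 · 2 = 8
  d = 16: d(16) · φ(32/16) = 5 · 1 = 5
  d = 32: d(32) · φ(32/32) = 6 · 1 = 6
Summing: (d * φ)(32) = 16 + 16 + 12 + 8 + 5 + 6 = 63.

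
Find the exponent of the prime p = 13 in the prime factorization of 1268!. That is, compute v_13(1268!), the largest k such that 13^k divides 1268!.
v_13(1268!) = 104

Legendre's formula: v_p(n!) = Σ_{k ≥ 1} ⌊n / p^k⌋. For p = 13, n = 1268, the terms are:
  ⌊1268/13^1⌋ = ⌊1268/13⌋ = 97
  ⌊1268/13^2⌋ = ⌊1268/169⌋ = 7
(the next term ⌊1268/13^3⌋ = 0, terminating the sum). Summing: v_13(1268!) = 97 + 7 = 104.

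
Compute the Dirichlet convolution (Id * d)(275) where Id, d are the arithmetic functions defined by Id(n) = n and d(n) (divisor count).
(Id * d)(275) = 494

Divisors of 275: [1, 5, 11, 25, 55, 275]. For each d | 275:
  d = 1: Id(1) · d(275/1) = 1 · 6 = 6
  d = 5: Id(5) · d(275/5) = 5 · 4 = 20
  d = 11: Id(11) · d(275/11) = 11 · 3 = 33
  d = 25: Id(25) · d(275/25) = 25 · 2 = 50
  d = 55: Id(55) · d(275/55) = 55 · 2 = 110
  d = 275: Id(275) · d(275/275) = 275 · 1 = 275
Summing: (Id * d)(275) = 6 + 20 + 33 + 50 + 110 + 275 = 494.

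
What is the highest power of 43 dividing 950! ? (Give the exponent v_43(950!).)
v_43(950!) = 22

Legendre's formula: v_p(n!) = Σ_{k ≥ 1} ⌊n / p^k⌋. For p = 43, n = 950, the terms are:
  ⌊950/43^1⌋ = ⌊950/43⌋ = 22
(the next term ⌊950/43^2⌋ = 0, terminating the sum). Summing: v_43(950!) = 22 = 22.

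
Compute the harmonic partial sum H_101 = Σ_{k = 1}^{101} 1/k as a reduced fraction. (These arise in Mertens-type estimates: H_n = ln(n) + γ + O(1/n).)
H_101 = 1463919079240743966268954674710929768361083/281670315928038407744716588098661706369472

Direct summation: H_101 = 1 + 1/2 + ... + 1/101. The least common denominator is lcm(1, ..., 101) = 7041757898200960193617914702466542659236800; over this denominator the numerator is 7041757898200960193617914702466542659236800 + 3520878949100480096808957351233271329618400 + 2347252632733653397872638234155514219745600 + 1760439474550240048404478675616635664809200 + 1408351579640192038723582940493308531847360 + 1173626316366826698936319117077757109872800 + 1005965414028708599088273528923791808462400 + 880219737275120024202239337808317832404600 + 782417544244551132624212744718504739915200 + 704175789820096019361791470246654265923680 + 640159808927360017601628609315140241748800 + 586813158183413349468159558538878554936400 + 541673684476996937970608823266657127633600 + 502982707014354299544136764461895904231200 + 469450526546730679574527646831102843949120 + 440109868637560012101119668904158916202300 + 414221052835350599624583217792149568190400 + 391208772122275566312106372359252369957600 + 370618836747418957558837615919291718907200 + 352087894910048009680895735123327132961840 + 335321804676236199696091176307930602820800 + 320079904463680008800814304657570120874400 + 306163386878302617113822378368110550401600 + 293406579091706674734079779269439277468200 + 281670315928038407744716588098661706369472 + 270836842238498468985304411633328563816800 + 260805848081517044208070914906168246638400 + 251491353507177149772068382230947952115600 + 242819237868998627366134989740225608939200 + 234725263273365339787263823415551421974560 + 227153480587127748181223054918275569652800 + 220054934318780006050559834452079458101150 + 213386602975786672533876203105046747249600 + 207110526417675299812291608896074784095200 + 201193082805741719817654705784758361692480 + 195604386061137783156053186179626184978800 + 190317781032458383611294991958555207006400 + 185309418373709478779418807959645859453600 + 180557894825665645990202941088885709211200 + 176043947455024004840447867561663566480920 + 171750192639047809600436943962598601444800 + 167660902338118099848045588153965301410400 + 163761811586068841712044527964338201377600 + 160039952231840004400407152328785060437200 + 156483508848910226524842548943700947983040 + 153081693439151308556911189184055275200800 + 149824636131935323268466270265245588494400 + 146703289545853337367039889634719638734100 + 143709344861244085584039075560541686923200 + 140835157964019203872358294049330853184736 + 138073684278450199874861072597383189396800 + 135418421119249234492652205816664281908400 + 132863356569829437615432352876727219985600 + 130402924040758522104035457453084123319200 + 128031961785472003520325721863028048349760 + 125745676753588574886034191115473976057800 + 123539612249139652519612538639763906302400 + 121409618934499313683067494870112804469600 + 119351828783067121925727367838415977275200 + 117362631636682669893631911707775710987280 + 115438654068868199895375650860107256708800 + 113576740293563874090611527459137784826400 + 111773934892078733232030392102643534273600 + 110027467159390003025279917226039729050575 + 108334736895399387594121764653331425526720 + 106693301487893336266938101552523373624800 + 105100864152253137218177831380097651630400 + 103555263208837649906145804448037392047600 + 102054462292767539037940792789370183467200 + 100596541402870859908827352892379180846240 + 99179688707055777374900207076993558580800 + 97802193030568891578026593089813092489400 + 96462436961656988953670064417349899441600 + 95158890516229191805647495979277603503200 + 93890105309346135914905529366220568789824 + 92654709186854739389709403979822929726800 + 91451401275337145371661229902162891678400 + 90278947412832822995101470544442854605600 + 89136175926594432830606515221095476699200 + 88021973727512002420223933780831783240460 + 86935282693839014736023638302056082212800 + 85875096319523904800218471981299300722400 + 84840456604830845706239936174295694689600 + 83830451169059049924022794076982650705200 + 82844210567070119924916643558429913638080 + 81880905793034420856022263982169100688800 + 80939745956332875788711663246741869646400 + 80019976115920002200203576164392530218600 + 79120875260684945995706906769286996171200 + 78241754424455113262421274471850473991520 + 77381954925285276852944117609522446804800 + 76540846719575654278455594592027637600400 + 75717826862375916060407684972758523217600 + 74912318065967661634233135132622794247200 + 74123767349483791511767523183858343781440 + 73351644772926668683519944817359819367050 + 72595442249494434985751697963572604734400 + 71854672430622042792019537780270843461600 + 71128867658595557511292067701682249083200 + 70417578982009601936179147024665426592368 + 69720375229712477164533808935312303556800 = 36597976981018599156723866867773244209027075, so H_101 = 36597976981018599156723866867773244209027075/7041757898200960193617914702466542659236800; reducing by gcd(36597976981018599156723866867773244209027075, 7041757898200960193617914702466542659236800) = 25 gives 1463919079240743966268954674710929768361083/281670315928038407744716588098661706369472 ≈ 5.19728. (The PNT-adjacent estimate ln(101) + γ ≈ 5.19234 matches within O(1/n).)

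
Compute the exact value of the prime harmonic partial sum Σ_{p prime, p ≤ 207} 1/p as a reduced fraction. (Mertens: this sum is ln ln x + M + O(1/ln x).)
Σ 1/p = 15202313841027497739047080375538859939135227730139536997746371469607707132833646367/7799922041683461553249199106329813876687996789903550945093032474868511536164700810

π(207) = 46, so the primes ≤ 207 are [2, 3, 5, 7, 11, 13, 17, 19, 23, 29, 31, 37, 41, 43, 47, 53, 59, 61, 67, 71, 73, 79, 83, 89, 97, 101, 103, 107, 109, 113, 127, 131, 137, 139, 149, 151, 157, 163, 167, 173, 179, 181, 191, 193, 197, 199]. Summing 1/p over these primes: 15202313841027497739047080375538859939135227730139536997746371469607707132833646367/7799922041683461553249199106329813876687996789903550945093032474868511536164700810 ≈ 1.9490. Mertens estimate ln ln(207) + 0.2615 ≈ 1.9354.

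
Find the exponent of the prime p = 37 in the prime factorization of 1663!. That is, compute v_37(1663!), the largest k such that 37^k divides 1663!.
v_37(1663!) = 45

Legendre's formula: v_p(n!) = Σ_{k ≥ 1} ⌊n / p^k⌋. For p = 37, n = 1663, the terms are:
  ⌊1663/37^1⌋ = ⌊1663/37⌋ = 44
  ⌊1663/37^2⌋ = ⌊1663/1369⌋ = 1
(the next term ⌊1663/37^3⌋ = 0, terminating the sum). Summing: v_37(1663!) = 44 + 1 = 45.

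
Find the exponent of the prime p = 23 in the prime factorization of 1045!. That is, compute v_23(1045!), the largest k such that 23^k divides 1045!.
v_23(1045!) = 46

Legendre's formula: v_p(n!) = Σ_{k ≥ 1} ⌊n / p^k⌋. For p = 23, n = 1045, the terms are:
  ⌊1045/23^1⌋ = ⌊1045/23⌋ = 45
  ⌊1045/23^2⌋ = ⌊1045/529⌋ = 1
(the next term ⌊1045/23^3⌋ = 0, terminating the sum). Summing: v_23(1045!) = 45 + 1 = 46.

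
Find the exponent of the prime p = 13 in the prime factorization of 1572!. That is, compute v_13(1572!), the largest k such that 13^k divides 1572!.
v_13(1572!) = 129

Legendre's formula: v_p(n!) = Σ_{k ≥ 1} ⌊n / p^k⌋. For p = 13, n = 1572, the terms are:
  ⌊1572/13^1⌋ = ⌊1572/13⌋ = 120
  ⌊1572/13^2⌋ = ⌊1572/169⌋ = 9
(the next term ⌊1572/13^3⌋ = 0, terminating the sum). Summing: v_13(1572!) = 120 + 9 = 129.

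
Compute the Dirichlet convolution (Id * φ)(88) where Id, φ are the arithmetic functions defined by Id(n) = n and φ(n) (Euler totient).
(Id * φ)(88) = 420

Divisors of 88: [1, 2, 4, 8, 11, 22, 44, 88]. For each d | 88:
  d = 1: Id(1) · φ(88/1) = 1 · 40 = 40
  d = 2: Id(2) · φ(88/2) = 2 · 20 = 40
  d = 4: Id(4) · φ(88/4) = 4 · 10 = 40
  d = 8: Id(8) · φ(88/8) = 8 · 10 = 80
  d = 11: Id(11) · φ(88/11) = 11 · 4 = 44
  d = 22: Id(22) · φ(88/22) = 22 · 2 = 44
  d = 44: Id(44) · φ(88/44) = 44 · 1 = 44
  d = 88: Id(88) · φ(88/88) = 88 · 1 = 88
Summing: (Id * φ)(88) = 40 + 40 + 40 + 80 + 44 + 44 + 44 + 88 = 420.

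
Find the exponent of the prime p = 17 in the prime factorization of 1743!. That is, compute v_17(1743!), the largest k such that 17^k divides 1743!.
v_17(1743!) = 108

Legendre's formula: v_p(n!) = Σ_{k ≥ 1} ⌊n / p^k⌋. For p = 17, n = 1743, the terms are:
  ⌊1743/17^1⌋ = ⌊1743/17⌋ = 102
  ⌊1743/17^2⌋ = ⌊1743/289⌋ = 6
(the next term ⌊1743/17^3⌋ = 0, terminating the sum). Summing: v_17(1743!) = 102 + 6 = 108.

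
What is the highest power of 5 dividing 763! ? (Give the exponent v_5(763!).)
v_5(763!) = 189

Legendre's formula: v_p(n!) = Σ_{k ≥ 1} ⌊n / p^k⌋. For p = 5, n = 763, the terms are:
  ⌊763/5^1⌋ = ⌊763/5⌋ = 152
  ⌊763/5^2⌋ = ⌊763/25⌋ = 30
  ⌊763/5^3⌋ = ⌊763/125⌋ = 6
  ⌊763/5^4⌋ = ⌊763/625⌋ = 1
(the next term ⌊763/5^5⌋ = 0, terminating the sum). Summing: v_5(763!) = 152 + 30 + 6 + 1 = 189.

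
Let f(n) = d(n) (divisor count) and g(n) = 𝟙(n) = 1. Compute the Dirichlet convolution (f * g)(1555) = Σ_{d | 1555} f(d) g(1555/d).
(d * 𝟙)(1555) = 9

Divisors of 1555: [1, 5, 311, 1555]. For each d | 1555:
  d = 1: d(1) · 𝟙(1555/1) = 1 · 1 = 1
  d = 5: d(5) · 𝟙(1555/5) = 2 · 1 = 2
  d = 311: d(311) · 𝟙(1555/311) = 2 · 1 = 2
  d = 1555: d(1555) · 𝟙(1555/1555) = 4 · 1 = 4
Summing: (d * 𝟙)(1555) = 1 + 2 + 2 + 4 = 9.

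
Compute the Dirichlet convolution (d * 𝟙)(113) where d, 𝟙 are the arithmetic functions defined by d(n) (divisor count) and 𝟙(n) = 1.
(d * 𝟙)(113) = 3

Divisors of 113: [1, 113]. For each d | 113:
  d = 1: d(1) · 𝟙(113/1) = 1 · 1 = 1
  d = 113: d(113) · 𝟙(113/113) = 2 · 1 = 2
Summing: (d * 𝟙)(113) = 1 + 2 = 3.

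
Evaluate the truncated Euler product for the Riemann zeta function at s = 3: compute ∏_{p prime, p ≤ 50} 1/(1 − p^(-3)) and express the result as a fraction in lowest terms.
∏ = 1417934272824755236225375034446860319/1179638474528270622029363943840940032

The primes p ≤ 50 are [2, 3, 5, 7, 11, 13, 17, 19, 23, 29, 31, 37, 41, 43, 47]. For each prime, (1 − 1/p^3)^(-1) = p^3 / (p^3 − 1). The product is (1 − 1/2^3)^(-1), (1 − 1/3^3)^(-1), (1 − 1/5^3)^(-1), (1 − 1/7^3)^(-1), (1 − 1/11^3)^(-1), (1 − 1/13^3)^(-1), (1 − 1/17^3)^(-1), (1 − 1/19^3)^(-1), (1 − 1/23^3)^(-1), (1 − 1/29^3)^(-1), (1 − 1/31^3)^(-1), (1 − 1/37^3)^(-1), (1 − 1/41^3)^(-1), (1 − 1/43^3)^(-1), (1 − 1/47^3)^(-1) = ∏ p^3 / (p^3 − 1) = 1417934272824755236225375034446860319/1179638474528270622029363943840940032.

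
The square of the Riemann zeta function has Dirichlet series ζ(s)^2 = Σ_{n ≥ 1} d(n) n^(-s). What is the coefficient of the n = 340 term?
d(340) = 12

ζ(s)^2 = (Σ 1/m^s)(Σ 1/k^s). The coefficient of 1/n^s in the product is the number of ordered pairs (m, k) with mk = n, which equals d(n). For n = 340, divisors are [1, 2, 4, 5, 10, 17, 20, 34, 68, 85, 170, 340], so d(340) = 12.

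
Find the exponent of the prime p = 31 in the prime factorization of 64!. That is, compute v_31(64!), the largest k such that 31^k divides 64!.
v_31(64!) = 2

Legendre's formula: v_p(n!) = Σ_{k ≥ 1} ⌊n / p^k⌋. For p = 31, n = 64, the terms are:
  ⌊64/31^1⌋ = ⌊64/31⌋ = 2
(the next term ⌊64/31^2⌋ = 0, terminating the sum). Summing: v_31(64!) = 2 = 2.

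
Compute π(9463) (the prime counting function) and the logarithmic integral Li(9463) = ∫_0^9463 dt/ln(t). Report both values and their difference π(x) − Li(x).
π(9463) = 1172;  Li(9463) ≈ 1187.66;  π(x) − Li(x) ≈ -15.66.

Direct count of primes ≤ 9463 gives π(9463) = 1172. Numerical evaluation of the logarithmic integral gives Li(9463) ≈ 1187.66. The difference π(x) − Li(x) ≈ -15.66 is typically negative for small/moderate x (Li(x) overestimates), though Littlewood's theorem shows this sign changes infinitely often.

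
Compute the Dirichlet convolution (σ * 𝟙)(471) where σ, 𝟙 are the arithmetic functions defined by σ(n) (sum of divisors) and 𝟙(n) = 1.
(σ * 𝟙)(471) = 795

Divisors of 471: [1, 3, 157, 471]. For each d | 471:
  d = 1: σ(1) · 𝟙(471/1) = 1 · 1 = 1
  d = 3: σ(3) · 𝟙(471/3) = 4 · 1 = 4
  d = 157: σ(157) · 𝟙(471/157) = 158 · 1 = 158
  d = 471: σ(471) · 𝟙(471/471) = 632 · 1 = 632
Summing: (σ * 𝟙)(471) = 1 + 4 + 158 + 632 = 795.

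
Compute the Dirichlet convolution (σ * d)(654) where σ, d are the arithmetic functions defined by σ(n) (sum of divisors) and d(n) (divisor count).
(σ * d)(654) = 3360

Divisors of 654: [1, 2, 3, 6, 109, 218, 327, 654]. For each d | 654:
  d = 1: σ(1) · d(654/1) = 1 · 8 = 8
  d = 2: σ(2) · d(654/2) = 3 · 4 = 12
  d = 3: σ(3) · d(654/3) = 4 · 4 = 16
  d = 6: σ(6) · d(654/6) = 12 · 2 = 24
  d = 109: σ(109) · d(654/109) = 110 · 4 = 440
  d = 218: σ(218) · d(654/218) = 330 · 2 = 660
  d = 327: σ(327) · d(654/327) = 440 · 2 = 880
  d = 654: σ(654) · d(654/654) = 1320 · 1 = 1320
Summing: (σ * d)(654) = 8 + 12 + 16 + 24 + 440 + 660 + 880 + 1320 = 3360.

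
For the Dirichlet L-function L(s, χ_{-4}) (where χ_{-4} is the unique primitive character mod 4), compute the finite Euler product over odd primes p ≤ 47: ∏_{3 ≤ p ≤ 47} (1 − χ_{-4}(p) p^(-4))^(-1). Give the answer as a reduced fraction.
∏ = 424022009220093808147330044599350686845258380222853/428762185161728930691534489551822091105495385374720

The odd primes p ≤ 47 are [3, 5, 7, 11, 13, 17, 19, 23, 29, 31, 37, 41, 43, 47]. For each, χ(p) = 1 if p ≡ 1 mod 4, χ(p) = −1 if p ≡ 3 mod 4. Taking (1 − χ(p)/p^4)^(-1) = p^4/(p^4 − χ(p)): (1 − (-1)/3^4)^(-1) · (1 − (1)/5^4)^(-1) · (1 − (-1)/7^4)^(-1) · (1 − (-1)/11^4)^(-1) · (1 − (1)/13^4)^(-1) · (1 − (1)/17^4)^(-1) · (1 − (-1)/19^4)^(-1) · (1 − (-1)/23^4)^(-1) · (1 − (1)/29^4)^(-1) · (1 − (-1)/31^4)^(-1) · (1 − (1)/37^4)^(-1) · (1 − (1)/41^4)^(-1) · (1 − (-1)/43^4)^(-1) · (1 − (-1)/47^4)^(-1) = 424022009220093808147330044599350686845258380222853/428762185161728930691534489551822091105495385374720.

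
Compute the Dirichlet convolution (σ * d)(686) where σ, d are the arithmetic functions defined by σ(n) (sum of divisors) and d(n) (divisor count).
(σ * d)(686) = 2710

Divisors of 686: [1, 2, 7, 14, 49, 98, 343, 686]. For each d | 686:
  d = 1: σ(1) · d(686/1) = 1 · 8 = 8
  d = 2: σ(2) · d(686/2) = 3 · 4 = 12
  d = 7: σ(7) · d(686/7) = 8 · 6 = 48
  d = 14: σ(14) · d(686/14) = 24 · 3 = 72
  d = 49: σ(49) · d(686/49) = 57 · 4 = 228
  d = 98: σ(98) · d(686/98) = 171 · 2 = 342
  d = 343: σ(343) · d(686/343) = 400 · 2 = 800
  d = 686: σ(686) · d(686/686) = 1200 · 1 = 1200
Summing: (σ * d)(686) = 8 + 12 + 48 + 72 + 228 + 342 + 800 + 1200 = 2710.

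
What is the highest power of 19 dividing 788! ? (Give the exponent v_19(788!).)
v_19(788!) = 43

Legendre's formula: v_p(n!) = Σ_{k ≥ 1} ⌊n / p^k⌋. For p = 19, n = 788, the terms are:
  ⌊788/19^1⌋ = ⌊788/19⌋ = 41
  ⌊788/19^2⌋ = ⌊788/361⌋ = 2
(the next term ⌊788/19^3⌋ = 0, terminating the sum). Summing: v_19(788!) = 41 + 2 = 43.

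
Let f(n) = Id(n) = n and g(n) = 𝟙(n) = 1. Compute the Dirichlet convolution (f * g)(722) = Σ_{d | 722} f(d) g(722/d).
(Id * 𝟙)(722) = 1143

Divisors of 722: [1, 2, 19, 38, 361, 722]. For each d | 722:
  d = 1: Id(1) · 𝟙(722/1) = 1 · 1 = 1
  d = 2: Id(2) · 𝟙(722/2) = 2 · 1 = 2
  d = 19: Id(19) · 𝟙(722/19) = 19 · 1 = 19
  d = 38: Id(38) · 𝟙(722/38) = 38 · 1 = 38
  d = 361: Id(361) · 𝟙(722/361) = 361 · 1 = 361
  d = 722: Id(722) · 𝟙(722/722) = 722 · 1 = 722
Summing: (Id * 𝟙)(722) = 1 + 2 + 19 + 38 + 361 + 722 = 1143.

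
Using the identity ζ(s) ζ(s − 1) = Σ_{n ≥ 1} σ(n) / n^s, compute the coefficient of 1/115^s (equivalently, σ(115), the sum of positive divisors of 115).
σ(115) = 144

In the product (Σ m^0/m^s)(Σ k / k^s) = Σ (Σ_{d | n} d) / n^s, the coefficient of 1/n^s is σ(n) = Σ_{d | n} d. For n = 115, divisors are [1, 5, 23, 115]; summing: σ(115) = 144.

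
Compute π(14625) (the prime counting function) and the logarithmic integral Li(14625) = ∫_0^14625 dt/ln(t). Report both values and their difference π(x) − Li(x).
π(14625) = 1711;  Li(14625) ≈ 1737.58;  π(x) − Li(x) ≈ -26.58.

Direct count of primes ≤ 14625 gives π(14625) = 1711. Numerical evaluation of the logarithmic integral gives Li(14625) ≈ 1737.58. The difference π(x) − Li(x) ≈ -26.58 is typically negative for small/moderate x (Li(x) overestimates), though Littlewood's theorem shows this sign changes infinitely often.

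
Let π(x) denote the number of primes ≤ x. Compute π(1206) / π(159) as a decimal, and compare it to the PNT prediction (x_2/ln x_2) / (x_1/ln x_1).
π(1206)/π(159) = 197/37 ≈ 5.3243;  PNT prediction ≈ 5.4189.

π(159) = 37 and π(1206) = 197, so π(1206)/π(159) ≈ 5.3243. The PNT-predicted ratio is (1206/ln(1206)) / (159/ln(159)) ≈ 5.4189. The two agree to within a few percent, as expected.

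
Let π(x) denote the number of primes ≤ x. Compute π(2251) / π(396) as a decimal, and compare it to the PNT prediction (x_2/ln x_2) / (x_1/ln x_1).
π(2251)/π(396) = 335/77 ≈ 4.3506;  PNT prediction ≈ 4.4047.

π(396) = 77 and π(2251) = 335, so π(2251)/π(396) ≈ 4.3506. The PNT-predicted ratio is (2251/ln(2251)) / (396/ln(396)) ≈ 4.4047. The two agree to within a few percent, as expected.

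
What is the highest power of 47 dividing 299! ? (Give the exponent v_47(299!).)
v_47(299!) = 6

Legendre's formula: v_p(n!) = Σ_{k ≥ 1} ⌊n / p^k⌋. For p = 47, n = 299, the terms are:
  ⌊299/47^1⌋ = ⌊299/47⌋ = 6
(the next term ⌊299/47^2⌋ = 0, terminating the sum). Summing: v_47(299!) = 6 = 6.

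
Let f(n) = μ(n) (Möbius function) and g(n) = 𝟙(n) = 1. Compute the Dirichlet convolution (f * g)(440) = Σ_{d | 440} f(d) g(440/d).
(μ * 𝟙)(440) = 0

Divisors of 440: [1, 2, 4, 5, 8, 10, 11, 20, 22, 40, 44, 55, 88, 110, 220, 440]. For each d | 440:
  d = 1: μ(1) · 𝟙(440/1) = 1 · 1 = 1
  d = 2: μ(2) · 𝟙(440/2) = -1 · 1 = -1
  d = 4: μ(4) · 𝟙(440/4) = 0 · 1 = 0
  d = 5: μ(5) · 𝟙(440/5) = -1 · 1 = -1
  d = 8: μ(8) · 𝟙(440/8) = 0 · 1 = 0
  d = 10: μ(10) · 𝟙(440/10) = 1 · 1 = 1
  d = 11: μ(11) · 𝟙(440/11) = -1 · 1 = -1
  d = 20: μ(20) · 𝟙(440/20) = 0 · 1 = 0
  d = 22: μ(22) · 𝟙(440/22) = 1 · 1 = 1
  d = 40: μ(40) · 𝟙(440/40) = 0 · 1 = 0
  d = 44: μ(44) · 𝟙(440/44) = 0 · 1 = 0
  d = 55: μ(55) · 𝟙(440/55) = 1 · 1 = 1
  d = 88: μ(88) · 𝟙(440/88) = 0 · 1 = 0
  d = 110: μ(110) · 𝟙(440/110) = -1 · 1 = -1
  d = 220: μ(220) · 𝟙(440/220) = 0 · 1 = 0
  d = 440: μ(440) · 𝟙(440/440) = 0 · 1 = 0
Summing: (μ * 𝟙)(440) = 1 + -1 + 0 + -1 + 0 + 1 + -1 + 0 + 1 + 0 + 0 + 1 + 0 + -1 + 0 + 0 = 0.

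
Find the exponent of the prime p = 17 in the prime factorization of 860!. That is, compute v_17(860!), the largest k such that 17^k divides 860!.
v_17(860!) = 52

Legendre's formula: v_p(n!) = Σ_{k ≥ 1} ⌊n / p^k⌋. For p = 17, n = 860, the terms are:
  ⌊860/17^1⌋ = ⌊860/17⌋ = 50
  ⌊860/17^2⌋ = ⌊860/289⌋ = 2
(the next term ⌊860/17^3⌋ = 0, terminating the sum). Summing: v_17(860!) = 50 + 2 = 52.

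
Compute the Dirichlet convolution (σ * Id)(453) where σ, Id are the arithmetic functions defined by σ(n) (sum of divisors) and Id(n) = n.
(σ * Id)(453) = 2121

Divisors of 453: [1, 3, 151, 453]. For each d | 453:
  d = 1: σ(1) · Id(453/1) = 1 · 453 = 453
  d = 3: σ(3) · Id(453/3) = 4 · 151 = 604
  d = 151: σ(151) · Id(453/151) = 152 · 3 = 456
  d = 453: σ(453) · Id(453/453) = 608 · 1 = 608
Summing: (σ * Id)(453) = 453 + 604 + 456 + 608 = 2121.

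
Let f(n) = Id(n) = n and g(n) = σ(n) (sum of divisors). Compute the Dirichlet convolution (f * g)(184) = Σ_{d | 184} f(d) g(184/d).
(Id * σ)(184) = 2303

Divisors of 184: [1, 2, 4, 8, 23, 46, 92, 184]. For each d | 184:
  d = 1: Id(1) · σ(184/1) = 1 · 360 = 360
  d = 2: Id(2) · σ(184/2) = 2 · 168 = 336
  d = 4: Id(4) · σ(184/4) = 4 · 72 = 288
  d = 8: Id(8) · σ(184/8) = 8 · 24 = 192
  d = 23: Id(23) · σ(184/23) = 23 · 15 = 345
  d = 46: Id(46) · σ(184/46) = 46 · 7 = 322
  d = 92: Id(92) · σ(184/92) = 92 · 3 = 276
  d = 184: Id(184) · σ(184/184) = 184 · 1 = 184
Summing: (Id * σ)(184) = 360 + 336 + 288 + 192 + 345 + 322 + 276 + 184 = 2303.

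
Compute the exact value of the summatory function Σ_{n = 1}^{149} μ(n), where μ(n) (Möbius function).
Σ_{n ≤ 149} μ(n) = 0

Compute μ(n) for each 1 ≤ n ≤ 149: μ(1) = 1, μ(2) = -1, μ(3) = -1, μ(4) = 0, μ(5) = -1, μ(6) = 1, μ(7) = -1, μ(8) = 0, μ(9) = 0, μ(10) = 1, μ(11) = -1, μ(12) = 0, μ(13) = -1, μ(14) = 1, μ(15) = 1, μ(16) = 0, μ(17) = -1, μ(18) = 0, μ(19) = -1, μ(20) = 0, μ(21) = 1, μ(22) = 1, μ(23) = -1, μ(24) = 0, μ(25) = 0, μ(26) = 1, μ(27) = 0, μ(28) = 0, μ(29) = -1, μ(30) = -1, μ(31) = -1, μ(32) = 0, μ(33) = 1, μ(34) = 1, μ(35) = 1, μ(36) = 0, μ(37) = -1, μ(38) = 1, μ(39) = 1, μ(40) = 0, μ(41) = -1, μ(42) = -1, μ(43) = -1, μ(44) = 0, μ(45) = 0, μ(46) = 1, μ(47) = -1, μ(48) = 0, μ(49) = 0, μ(50) = 0, μ(51) = 1, μ(52) = 0, μ(53) = -1, μ(54) = 0, μ(55) = 1, μ(56) = 0, μ(57) = 1, μ(58) = 1, μ(59) = -1, μ(60) = 0, μ(61) = -1, μ(62) = 1, μ(63) = 0, μ(64) = 0, μ(65) = 1, μ(66) = -1, μ(67) = -1, μ(68) = 0, μ(69) = 1, μ(70) = -1, μ(71) = -1, μ(72) = 0, μ(73) = -1, μ(74) = 1, μ(75) = 0, μ(76) = 0, μ(77) = 1, μ(78) = -1, μ(79) = -1, μ(80) = 0, μ(81) = 0, μ(82) = 1, μ(83) = -1, μ(84) = 0, μ(85) = 1, μ(86) = 1, μ(87) = 1, μ(88) = 0, μ(89) = -1, μ(90) = 0, μ(91) = 1, μ(92) = 0, μ(93) = 1, μ(94) = 1, μ(95) = 1, μ(96) = 0, μ(97) = -1, μ(98) = 0, μ(99) = 0, μ(100) = 0, μ(101) = -1, μ(102) = -1, μ(103) = -1, μ(104) = 0, μ(105) = -1, μ(106) = 1, μ(107) = -1, μ(108) = 0, μ(109) = -1, μ(110) = -1, μ(111) = 1, μ(112) = 0, μ(113) = -1, μ(114) = -1, μ(115) = 1, μ(116) = 0, μ(117) = 0, μ(118) = 1, μ(119) = 1, μ(120) = 0, μ(121) = 0, μ(122) = 1, μ(123) = 1, μ(124) = 0, μ(125) = 0, μ(126) = 0, μ(127) = -1, μ(128) = 0, μ(129) = 1, μ(130) = -1, μ(131) = -1, μ(132) = 0, μ(133) = 1, μ(134) = 1, μ(135) = 0, μ(136) = 0, μ(137) = -1, μ(138) = -1, μ(139) = -1, μ(140) = 0, μ(141) = 1, μ(142) = 1, μ(143) = 1, μ(144) = 0, μ(145) = 1, μ(146) = 1, μ(147) = 0, μ(148) = 0, μ(149) = -1. Summing all 149 values: 0. (Mertens function M(x) = Σ_{n ≤ x} μ(n); on average M(x) should be small (PNT ⟺ M(x) = o(x)).)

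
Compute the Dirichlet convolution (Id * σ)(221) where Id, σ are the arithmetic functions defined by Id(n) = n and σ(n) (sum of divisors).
(Id * σ)(221) = 945

Divisors of 221: [1, 13, 17, 221]. For each d | 221:
  d = 1: Id(1) · σ(221/1) = 1 · 252 = 252
  d = 13: Id(13) · σ(221/13) = 13 · 18 = 234
  d = 17: Id(17) · σ(221/17) = 17 · 14 = 238
  d = 221: Id(221) · σ(221/221) = 221 · 1 = 221
Summing: (Id * σ)(221) = 252 + 234 + 238 + 221 = 945.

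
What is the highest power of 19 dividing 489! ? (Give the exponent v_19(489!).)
v_19(489!) = 26

Legendre's formula: v_p(n!) = Σ_{k ≥ 1} ⌊n / p^k⌋. For p = 19, n = 489, the terms are:
  ⌊489/19^1⌋ = ⌊489/19⌋ = 25
  ⌊489/19^2⌋ = ⌊489/361⌋ = 1
(the next term ⌊489/19^3⌋ = 0, terminating the sum). Summing: v_19(489!) = 25 + 1 = 26.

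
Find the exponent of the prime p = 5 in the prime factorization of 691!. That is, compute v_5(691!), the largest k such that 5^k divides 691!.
v_5(691!) = 171

Legendre's formula: v_p(n!) = Σ_{k ≥ 1} ⌊n / p^k⌋. For p = 5, n = 691, the terms are:
  ⌊691/5^1⌋ = ⌊691/5⌋ = 138
  ⌊691/5^2⌋ = ⌊691/25⌋ = 27
  ⌊691/5^3⌋ = ⌊691/125⌋ = 5
  ⌊691/5^4⌋ = ⌊691/625⌋ = 1
(the next term ⌊691/5^5⌋ = 0, terminating the sum). Summing: v_5(691!) = 138 + 27 + 5 + 1 = 171.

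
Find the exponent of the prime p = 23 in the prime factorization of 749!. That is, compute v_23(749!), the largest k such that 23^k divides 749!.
v_23(749!) = 33

Legendre's formula: v_p(n!) = Σ_{k ≥ 1} ⌊n / p^k⌋. For p = 23, n = 749, the terms are:
  ⌊749/23^1⌋ = ⌊749/23⌋ = 32
  ⌊749/23^2⌋ = ⌊749/529⌋ = 1
(the next term ⌊749/23^3⌋ = 0, terminating the sum). Summing: v_23(749!) = 32 + 1 = 33.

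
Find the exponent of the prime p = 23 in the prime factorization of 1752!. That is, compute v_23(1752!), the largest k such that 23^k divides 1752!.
v_23(1752!) = 79

Legendre's formula: v_p(n!) = Σ_{k ≥ 1} ⌊n / p^k⌋. For p = 23, n = 1752, the terms are:
  ⌊1752/23^1⌋ = ⌊1752/23⌋ = 76
  ⌊1752/23^2⌋ = ⌊1752/529⌋ = 3
(the next term ⌊1752/23^3⌋ = 0, terminating the sum). Summing: v_23(1752!) = 76 + 3 = 79.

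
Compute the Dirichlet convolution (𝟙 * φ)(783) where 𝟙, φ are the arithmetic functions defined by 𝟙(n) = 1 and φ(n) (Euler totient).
(𝟙 * φ)(783) = 783

Divisors of 783: [1, 3, 9, 27, 29, 87, 261, 783]. For each d | 783:
  d = 1: 𝟙(1) · φ(783/1) = 1 · 504 = 504
  d = 3: 𝟙(3) · φ(783/3) = 1 · 168 = 168
  d = 9: 𝟙(9) · φ(783/9) = 1 · 56 = 56
  d = 27: 𝟙(27) · φ(783/27) = 1 · 28 = 28
  d = 29: 𝟙(29) · φ(783/29) = 1 · 18 = 18
  d = 87: 𝟙(87) · φ(783/87) = 1 · 6 = 6
  d = 261: 𝟙(261) · φ(783/261) = 1 · 2 = 2
  d = 783: 𝟙(783) · φ(783/783) = 1 · 1 = 1
Summing: (𝟙 * φ)(783) = 504 + 168 + 56 + 28 + 18 + 6 + 2 + 1 = 783.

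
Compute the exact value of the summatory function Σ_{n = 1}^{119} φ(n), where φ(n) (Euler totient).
Σ_{n ≤ 119} φ(n) = 4354

Compute φ(n) for each 1 ≤ n ≤ 119: φ(1) = 1, φ(2) = 1, φ(3) = 2, φ(4) = 2, φ(5) = 4, φ(6) = 2, φ(7) = 6, φ(8) = 4, φ(9) = 6, φ(10) = 4, φ(11) = 10, φ(12) = 4, φ(13) = 12, φ(14) = 6, φ(15) = 8, φ(16) = 8, φ(17) = 16, φ(18) = 6, φ(19) = 18, φ(20) = 8, φ(21) = 12, φ(22) = 10, φ(23) = 22, φ(24) = 8, φ(25) = 20, φ(26) = 12, φ(27) = 18, φ(28) = 12, φ(29) = 28, φ(30) = 8, φ(31) = 30, φ(32) = 16, φ(33) = 20, φ(34) = 16, φ(35) = 24, φ(36) = 12, φ(37) = 36, φ(38) = 18, φ(39) = 24, φ(40) = 16, φ(41) = 40, φ(42) = 12, φ(43) = 42, φ(44) = 20, φ(45) = 24, φ(46) = 22, φ(47) = 46, φ(48) = 16, φ(49) = 42, φ(50) = 20, φ(51) = 32, φ(52) = 24, φ(53) = 52, φ(54) = 18, φ(55) = 40, φ(56) = 24, φ(57) = 36, φ(58) = 28, φ(59) = 58, φ(60) = 16, φ(61) = 60, φ(62) = 30, φ(63) = 36, φ(64) = 32, φ(65) = 48, φ(66) = 20, φ(67) = 66, φ(68) = 32, φ(69) = 44, φ(70) = 24, φ(71) = 70, φ(72) = 24, φ(73) = 72, φ(74) = 36, φ(75) = 40, φ(76) = 36, φ(77) = 60, φ(78) = 24, φ(79) = 78, φ(80) = 32, φ(81) = 54, φ(82) = 40, φ(83) = 82, φ(84) = 24, φ(85) = 64, φ(86) = 42, φ(87) = 56, φ(88) = 40, φ(89) = 88, φ(90) = 24, φ(91) = 72, φ(92) = 44, φ(93) = 60, φ(94) = 46, φ(95) = 72, φ(96) = 32, φ(97) = 96, φ(98) = 42, φ(99) = 60, φ(100) = 40, φ(101) = 100, φ(102) = 32, φ(103) = 102, φ(104) = 48, φ(105) = 48, φ(106) = 52, φ(107) = 106, φ(108) = 36, φ(109) = 108, φ(110) = 40, φ(111) = 72, φ(112) = 48, φ(113) = 112, φ(114) = 36, φ(115) = 88, φ(116) = 56, φ(117) = 72, φ(118) = 58, φ(119) = 96. Summing all 119 values: 4354. (Average order: Σ_{n ≤ x} φ(n) ~ (3/π²) x². For x = 119, (3/π²)·119² ≈ 4304.43.)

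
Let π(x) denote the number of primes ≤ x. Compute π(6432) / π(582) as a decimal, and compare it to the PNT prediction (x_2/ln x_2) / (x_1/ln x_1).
π(6432)/π(582) = 836/106 ≈ 7.8868;  PNT prediction ≈ 8.0236.

π(582) = 106 and π(6432) = 836, so π(6432)/π(582) ≈ 7.8868. The PNT-predicted ratio is (6432/ln(6432)) / (582/ln(582)) ≈ 8.0236. The two agree to within a few percent, as expected.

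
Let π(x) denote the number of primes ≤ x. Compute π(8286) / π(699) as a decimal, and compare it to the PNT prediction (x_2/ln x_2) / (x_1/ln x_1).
π(8286)/π(699) = 1038/125 ≈ 8.3040;  PNT prediction ≈ 8.6053.

π(699) = 125 and π(8286) = 1038, so π(8286)/π(699) ≈ 8.3040. The PNT-predicted ratio is (8286/ln(8286)) / (699/ln(699)) ≈ 8.6053. The two agree to within a few percent, as expected.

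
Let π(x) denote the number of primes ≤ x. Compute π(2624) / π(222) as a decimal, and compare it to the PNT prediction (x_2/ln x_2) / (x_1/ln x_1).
π(2624)/π(222) = 381/47 ≈ 8.1064;  PNT prediction ≈ 8.1117.

π(222) = 47 and π(2624) = 381, so π(2624)/π(222) ≈ 8.1064. The PNT-predicted ratio is (2624/ln(2624)) / (222/ln(222)) ≈ 8.1117. The two agree to within a few percent, as expected.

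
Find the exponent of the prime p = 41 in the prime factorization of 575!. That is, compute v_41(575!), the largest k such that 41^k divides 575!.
v_41(575!) = 14

Legendre's formula: v_p(n!) = Σ_{k ≥ 1} ⌊n / p^k⌋. For p = 41, n = 575, the terms are:
  ⌊575/41^1⌋ = ⌊575/41⌋ = 14
(the next term ⌊575/41^2⌋ = 0, terminating the sum). Summing: v_41(575!) = 14 = 14.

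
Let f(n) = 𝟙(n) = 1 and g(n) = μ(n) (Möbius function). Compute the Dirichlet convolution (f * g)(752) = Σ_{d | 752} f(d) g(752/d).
(𝟙 * μ)(752) = 0

Divisors of 752: [1, 2, 4, 8, 16, 47, 94, 188, 376, 752]. For each d | 752:
  d = 1: 𝟙(1) · μ(752/1) = 1 · 0 = 0
  d = 2: 𝟙(2) · μ(752/2) = 1 · 0 = 0
  d = 4: 𝟙(4) · μ(752/4) = 1 · 0 = 0
  d = 8: 𝟙(8) · μ(752/8) = 1 · 1 = 1
  d = 16: 𝟙(16) · μ(752/16) = 1 · -1 = -1
  d = 47: 𝟙(47) · μ(752/47) = 1 · 0 = 0
  d = 94: 𝟙(94) · μ(752/94) = 1 · 0 = 0
  d = 188: 𝟙(188) · μ(752/188) = 1 · 0 = 0
  d = 376: 𝟙(376) · μ(752/376) = 1 · -1 = -1
  d = 752: 𝟙(752) · μ(752/752) = 1 · 1 = 1
Summing: (𝟙 * μ)(752) = 0 + 0 + 0 + 1 + -1 + 0 + 0 + 0 + -1 + 1 = 0.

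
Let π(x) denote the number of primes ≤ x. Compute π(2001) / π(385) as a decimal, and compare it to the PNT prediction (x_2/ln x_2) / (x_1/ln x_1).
π(2001)/π(385) = 303/76 ≈ 3.9868;  PNT prediction ≈ 4.0705.

π(385) = 76 and π(2001) = 303, so π(2001)/π(385) ≈ 3.9868. The PNT-predicted ratio is (2001/ln(2001)) / (385/ln(385)) ≈ 4.0705. The two agree to within a few percent, as expected.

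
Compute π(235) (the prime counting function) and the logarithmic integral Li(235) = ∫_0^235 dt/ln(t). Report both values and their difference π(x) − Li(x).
π(235) = 51;  Li(235) ≈ 56.70;  π(x) − Li(x) ≈ -5.70.

Direct count of primes ≤ 235 gives π(235) = 51. Numerical evaluation of the logarithmic integral gives Li(235) ≈ 56.70. The difference π(x) − Li(x) ≈ -5.70 is typically negative for small/moderate x (Li(x) overestimates), though Littlewood's theorem shows this sign changes infinitely often.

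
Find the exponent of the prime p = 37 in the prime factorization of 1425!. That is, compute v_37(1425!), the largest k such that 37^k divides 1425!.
v_37(1425!) = 39

Legendre's formula: v_p(n!) = Σ_{k ≥ 1} ⌊n / p^k⌋. For p = 37, n = 1425, the terms are:
  ⌊1425/37^1⌋ = ⌊1425/37⌋ = 38
  ⌊1425/37^2⌋ = ⌊1425/1369⌋ = 1
(the next term ⌊1425/37^3⌋ = 0, terminating the sum). Summing: v_37(1425!) = 38 + 1 = 39.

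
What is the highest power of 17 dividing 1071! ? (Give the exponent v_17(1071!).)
v_17(1071!) = 66

Legendre's formula: v_p(n!) = Σ_{k ≥ 1} ⌊n / p^k⌋. For p = 17, n = 1071, the terms are:
  ⌊1071/17^1⌋ = ⌊1071/17⌋ = 63
  ⌊1071/17^2⌋ = ⌊1071/289⌋ = 3
(the next term ⌊1071/17^3⌋ = 0, terminating the sum). Summing: v_17(1071!) = 63 + 3 = 66.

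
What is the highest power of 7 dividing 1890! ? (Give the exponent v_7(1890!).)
v_7(1890!) = 313

Legendre's formula: v_p(n!) = Σ_{k ≥ 1} ⌊n / p^k⌋. For p = 7, n = 1890, the terms are:
  ⌊1890/7^1⌋ = ⌊1890/7⌋ = 270
  ⌊1890/7^2⌋ = ⌊1890/49⌋ = 38
  ⌊1890/7^3⌋ = ⌊1890/343⌋ = 5
(the next term ⌊1890/7^4⌋ = 0, terminating the sum). Summing: v_7(1890!) = 270 + 38 + 5 = 313.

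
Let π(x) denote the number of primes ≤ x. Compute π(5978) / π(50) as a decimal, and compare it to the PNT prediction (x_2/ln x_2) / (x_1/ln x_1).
π(5978)/π(50) = 781/15 ≈ 52.0667;  PNT prediction ≈ 53.7868.

π(50) = 15 and π(5978) = 781, so π(5978)/π(50) ≈ 52.0667. The PNT-predicted ratio is (5978/ln(5978)) / (50/ln(50)) ≈ 53.7868. The two agree to within a few percent, as expected.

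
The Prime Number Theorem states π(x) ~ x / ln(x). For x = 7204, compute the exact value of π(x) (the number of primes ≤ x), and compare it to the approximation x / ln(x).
π(7204) = 919;  x/ln(x) ≈ 811.04;  relative error ≈ 11.75%.

Directly count primes up to 7204: π(7204) = 919. The PNT approximation gives 7204/ln(7204) ≈ 7204/8.88239 ≈ 811.04. Relative error (π(x) − x/ln(x)) / π(x) ≈ 11.75%; the approximation is known to undercount slightly (Li(x) is a better estimate).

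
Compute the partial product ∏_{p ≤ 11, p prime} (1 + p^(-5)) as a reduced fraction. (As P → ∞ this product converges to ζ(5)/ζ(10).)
∏ = 651742119928/629159540625

The primes p ≤ 11 are [2, 3, 5, 7, 11]. For each, (1 + 1/p^5) = (p^5 + 1)/p^5. Multiplying these fractions over p ∈ [2, 3, 5, 7, 11] gives 651742119928/629159540625. (In the limit P → ∞ this tends to ζ(5)/ζ(10).)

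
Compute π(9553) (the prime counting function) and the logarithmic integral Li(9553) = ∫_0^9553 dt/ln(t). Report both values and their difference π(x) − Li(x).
π(9553) = 1183;  Li(9553) ≈ 1197.48;  π(x) − Li(x) ≈ -14.48.

Direct count of primes ≤ 9553 gives π(9553) = 1183. Numerical evaluation of the logarithmic integral gives Li(9553) ≈ 1197.48. The difference π(x) − Li(x) ≈ -14.48 is typically negative for small/moderate x (Li(x) overestimates), though Littlewood's theorem shows this sign changes infinitely often.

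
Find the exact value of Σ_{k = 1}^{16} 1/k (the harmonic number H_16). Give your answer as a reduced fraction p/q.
H_16 = 2436559/720720

Direct summation: H_16 = 1 + 1/2 + ... + 1/16. The least common denominator is lcm(1, ..., 16) = 720720; over this denominator the numerator is 720720 + 360360 + 240240 + 180180 + 144144 + 120120 + 102960 + 90090 + 80080 + 72072 + 65520 + 60060 + 55440 + 51480 + 48048 + 45045 = 2436559, so H_16 = 2436559/720720 (already in lowest terms) ≈ 3.38073. (The PNT-adjacent estimate ln(16) + γ ≈ 3.34980 matches within O(1/n).)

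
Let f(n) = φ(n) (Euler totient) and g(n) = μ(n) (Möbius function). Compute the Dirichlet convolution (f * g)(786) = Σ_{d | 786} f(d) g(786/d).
(φ * μ)(786) = 0

Divisors of 786: [1, 2, 3, 6, 131, 262, 393, 786]. For each d | 786:
  d = 1: φ(1) · μ(786/1) = 1 · -1 = -1
  d = 2: φ(2) · μ(786/2) = 1 · 1 = 1
  d = 3: φ(3) · μ(786/3) = 2 · 1 = 2
  d = 6: φ(6) · μ(786/6) = 2 · -1 = -2
  d = 131: φ(131) · μ(786/131) = 130 · 1 = 130
  d = 262: φ(262) · μ(786/262) = 130 · -1 = -130
  d = 393: φ(393) · μ(786/393) = 260 · -1 = -260
  d = 786: φ(786) · μ(786/786) = 260 · 1 = 260
Summing: (φ * μ)(786) = -1 + 1 + 2 + -2 + 130 + -130 + -260 + 260 = 0.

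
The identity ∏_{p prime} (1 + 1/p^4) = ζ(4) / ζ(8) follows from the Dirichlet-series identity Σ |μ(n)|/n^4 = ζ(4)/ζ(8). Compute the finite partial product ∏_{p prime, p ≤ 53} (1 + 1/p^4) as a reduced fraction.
∏ = 22191296873353842710281222970410269196792920578371108176528669216114688/20586999778381633591344384332656221508370849439367985929948634732675625

The primes p ≤ 53 are [2, 3, 5, 7, 11, 13, 17, 19, 23, 29, 31, 37, 41, 43, 47, 53]. For each, (1 + 1/p^4) = (p^4 + 1)/p^4. Multiplying these fractions over p ∈ [2, 3, 5, 7, 11, 13, 17, 19, 23, 29, 31, 37, 41, 43, 47, 53] gives 22191296873353842710281222970410269196792920578371108176528669216114688/20586999778381633591344384332656221508370849439367985929948634732675625. (In the limit P → ∞ this tends to ζ(4)/ζ(8).)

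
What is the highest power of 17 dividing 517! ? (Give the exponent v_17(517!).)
v_17(517!) = 31

Legendre's formula: v_p(n!) = Σ_{k ≥ 1} ⌊n / p^k⌋. For p = 17, n = 517, the terms are:
  ⌊517/17^1⌋ = ⌊517/17⌋ = 30
  ⌊517/17^2⌋ = ⌊517/289⌋ = 1
(the next term ⌊517/17^3⌋ = 0, terminating the sum). Summing: v_17(517!) = 30 + 1 = 31.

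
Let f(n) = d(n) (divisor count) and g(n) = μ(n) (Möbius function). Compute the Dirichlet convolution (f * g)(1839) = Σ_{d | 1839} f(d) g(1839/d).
(d * μ)(1839) = 1

Divisors of 1839: [1, 3, 613, 1839]. For each d | 1839:
  d = 1: d(1) · μ(1839/1) = 1 · 1 = 1
  d = 3: d(3) · μ(1839/3) = 2 · -1 = -2
  d = 613: d(613) · μ(1839/613) = 2 · -1 = -2
  d = 1839: d(1839) · μ(1839/1839) = 4 · 1 = 4
Summing: (d * μ)(1839) = 1 + -2 + -2 + 4 = 1.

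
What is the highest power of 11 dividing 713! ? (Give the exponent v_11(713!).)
v_11(713!) = 69

Legendre's formula: v_p(n!) = Σ_{k ≥ 1} ⌊n / p^k⌋. For p = 11, n = 713, the terms are:
  ⌊713/11^1⌋ = ⌊713/11⌋ = 64
  ⌊713/11^2⌋ = ⌊713/121⌋ = 5
(the next term ⌊713/11^3⌋ = 0, terminating the sum). Summing: v_11(713!) = 64 + 5 = 69.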